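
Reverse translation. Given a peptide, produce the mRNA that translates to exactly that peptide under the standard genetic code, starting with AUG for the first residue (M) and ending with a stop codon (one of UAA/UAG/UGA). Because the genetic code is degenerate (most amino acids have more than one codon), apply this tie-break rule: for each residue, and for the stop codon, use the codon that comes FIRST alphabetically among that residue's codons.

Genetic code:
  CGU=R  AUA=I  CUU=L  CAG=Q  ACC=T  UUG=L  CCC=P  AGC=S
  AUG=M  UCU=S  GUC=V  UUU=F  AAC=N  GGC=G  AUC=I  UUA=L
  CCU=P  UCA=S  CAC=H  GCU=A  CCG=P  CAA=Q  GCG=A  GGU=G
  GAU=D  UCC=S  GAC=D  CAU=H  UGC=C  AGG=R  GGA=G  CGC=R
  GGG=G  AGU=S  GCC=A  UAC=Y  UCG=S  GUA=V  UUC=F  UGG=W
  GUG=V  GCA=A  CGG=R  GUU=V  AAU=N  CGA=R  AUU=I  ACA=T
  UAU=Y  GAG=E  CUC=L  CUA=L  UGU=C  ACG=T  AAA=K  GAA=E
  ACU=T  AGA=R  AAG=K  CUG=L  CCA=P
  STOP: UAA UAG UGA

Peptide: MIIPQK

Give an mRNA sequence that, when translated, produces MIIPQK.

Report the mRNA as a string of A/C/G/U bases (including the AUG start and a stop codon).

residue 1: M -> AUG (start codon)
residue 2: I codons sorted = AUA,AUC,AUU -> pick first = AUA
residue 3: I codons sorted = AUA,AUC,AUU -> pick first = AUA
residue 4: P codons sorted = CCA,CCC,CCG,CCU -> pick first = CCA
residue 5: Q codons sorted = CAA,CAG -> pick first = CAA
residue 6: K codons sorted = AAA,AAG -> pick first = AAA
terminator: stop codons sorted = UAA,UAG,UGA -> pick first = UAA

Answer: mRNA: AUGAUAAUACCACAAAAAUAA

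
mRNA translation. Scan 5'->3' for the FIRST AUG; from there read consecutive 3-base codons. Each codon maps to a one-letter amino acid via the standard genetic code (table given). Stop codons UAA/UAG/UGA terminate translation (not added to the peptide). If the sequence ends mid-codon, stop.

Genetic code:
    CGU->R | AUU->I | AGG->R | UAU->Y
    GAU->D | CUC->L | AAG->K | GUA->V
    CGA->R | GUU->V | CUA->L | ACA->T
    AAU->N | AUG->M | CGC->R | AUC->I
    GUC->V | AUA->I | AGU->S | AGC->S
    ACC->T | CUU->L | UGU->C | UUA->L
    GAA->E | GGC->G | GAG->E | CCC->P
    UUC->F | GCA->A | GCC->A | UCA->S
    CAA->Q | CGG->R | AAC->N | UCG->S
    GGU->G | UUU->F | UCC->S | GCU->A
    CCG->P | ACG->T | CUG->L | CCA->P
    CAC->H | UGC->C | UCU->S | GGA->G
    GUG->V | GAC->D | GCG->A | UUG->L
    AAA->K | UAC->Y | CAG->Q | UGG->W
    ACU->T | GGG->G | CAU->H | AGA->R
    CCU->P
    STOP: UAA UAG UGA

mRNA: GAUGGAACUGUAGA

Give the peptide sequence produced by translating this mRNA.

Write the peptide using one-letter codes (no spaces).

Answer: MEL

Derivation:
start AUG at pos 1
pos 1: AUG -> M; peptide=M
pos 4: GAA -> E; peptide=ME
pos 7: CUG -> L; peptide=MEL
pos 10: UAG -> STOP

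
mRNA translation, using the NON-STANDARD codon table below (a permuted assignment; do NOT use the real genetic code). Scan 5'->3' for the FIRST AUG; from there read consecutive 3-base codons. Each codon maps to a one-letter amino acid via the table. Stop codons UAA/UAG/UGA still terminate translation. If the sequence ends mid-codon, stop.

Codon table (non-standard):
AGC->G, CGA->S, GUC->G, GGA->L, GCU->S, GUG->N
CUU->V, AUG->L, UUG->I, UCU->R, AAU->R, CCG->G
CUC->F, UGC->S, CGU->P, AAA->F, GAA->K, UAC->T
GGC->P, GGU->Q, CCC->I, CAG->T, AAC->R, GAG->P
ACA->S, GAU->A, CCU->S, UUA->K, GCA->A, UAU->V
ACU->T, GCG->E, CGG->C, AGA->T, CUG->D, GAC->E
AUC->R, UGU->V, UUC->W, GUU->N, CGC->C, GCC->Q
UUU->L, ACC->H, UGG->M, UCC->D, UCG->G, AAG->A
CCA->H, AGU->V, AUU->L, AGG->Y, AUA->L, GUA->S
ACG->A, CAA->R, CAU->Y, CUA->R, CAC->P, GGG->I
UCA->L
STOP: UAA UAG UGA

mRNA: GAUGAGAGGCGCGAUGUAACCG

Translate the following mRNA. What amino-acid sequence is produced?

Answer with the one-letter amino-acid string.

start AUG at pos 1
pos 1: AUG -> L; peptide=L
pos 4: AGA -> T; peptide=LT
pos 7: GGC -> P; peptide=LTP
pos 10: GCG -> E; peptide=LTPE
pos 13: AUG -> L; peptide=LTPEL
pos 16: UAA -> STOP

Answer: LTPEL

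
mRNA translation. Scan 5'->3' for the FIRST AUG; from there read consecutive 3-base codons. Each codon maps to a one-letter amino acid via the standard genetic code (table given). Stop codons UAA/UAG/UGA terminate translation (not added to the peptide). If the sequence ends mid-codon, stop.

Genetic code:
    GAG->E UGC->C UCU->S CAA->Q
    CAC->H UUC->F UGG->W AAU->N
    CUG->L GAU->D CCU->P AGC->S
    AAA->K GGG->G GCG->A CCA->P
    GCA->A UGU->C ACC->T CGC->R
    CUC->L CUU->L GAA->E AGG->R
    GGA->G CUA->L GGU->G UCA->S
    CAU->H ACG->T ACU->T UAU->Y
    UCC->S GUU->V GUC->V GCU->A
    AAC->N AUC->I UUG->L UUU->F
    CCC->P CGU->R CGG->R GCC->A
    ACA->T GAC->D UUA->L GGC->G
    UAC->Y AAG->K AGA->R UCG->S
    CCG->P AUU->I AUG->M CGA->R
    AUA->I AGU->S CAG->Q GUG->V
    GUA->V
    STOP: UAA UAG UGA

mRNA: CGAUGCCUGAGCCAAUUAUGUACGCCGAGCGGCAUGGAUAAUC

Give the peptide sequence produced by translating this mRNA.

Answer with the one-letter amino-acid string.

start AUG at pos 2
pos 2: AUG -> M; peptide=M
pos 5: CCU -> P; peptide=MP
pos 8: GAG -> E; peptide=MPE
pos 11: CCA -> P; peptide=MPEP
pos 14: AUU -> I; peptide=MPEPI
pos 17: AUG -> M; peptide=MPEPIM
pos 20: UAC -> Y; peptide=MPEPIMY
pos 23: GCC -> A; peptide=MPEPIMYA
pos 26: GAG -> E; peptide=MPEPIMYAE
pos 29: CGG -> R; peptide=MPEPIMYAER
pos 32: CAU -> H; peptide=MPEPIMYAERH
pos 35: GGA -> G; peptide=MPEPIMYAERHG
pos 38: UAA -> STOP

Answer: MPEPIMYAERHG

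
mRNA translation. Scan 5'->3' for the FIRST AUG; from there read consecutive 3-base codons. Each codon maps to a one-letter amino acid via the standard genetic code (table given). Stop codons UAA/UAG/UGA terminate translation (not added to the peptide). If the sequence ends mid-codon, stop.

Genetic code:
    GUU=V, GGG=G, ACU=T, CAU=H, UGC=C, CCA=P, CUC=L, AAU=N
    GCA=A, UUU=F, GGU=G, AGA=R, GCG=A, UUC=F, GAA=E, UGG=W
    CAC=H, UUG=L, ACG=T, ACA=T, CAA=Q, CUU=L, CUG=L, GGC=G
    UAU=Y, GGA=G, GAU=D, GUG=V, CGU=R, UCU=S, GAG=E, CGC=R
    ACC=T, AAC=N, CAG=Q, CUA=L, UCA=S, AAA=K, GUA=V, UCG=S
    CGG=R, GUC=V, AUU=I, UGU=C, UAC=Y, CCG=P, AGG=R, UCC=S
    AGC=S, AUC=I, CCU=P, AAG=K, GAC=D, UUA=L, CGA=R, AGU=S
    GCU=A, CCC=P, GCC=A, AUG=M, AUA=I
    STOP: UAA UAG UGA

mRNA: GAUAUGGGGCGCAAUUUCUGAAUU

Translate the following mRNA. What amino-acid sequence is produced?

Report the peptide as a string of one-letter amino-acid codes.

Answer: MGRNF

Derivation:
start AUG at pos 3
pos 3: AUG -> M; peptide=M
pos 6: GGG -> G; peptide=MG
pos 9: CGC -> R; peptide=MGR
pos 12: AAU -> N; peptide=MGRN
pos 15: UUC -> F; peptide=MGRNF
pos 18: UGA -> STOP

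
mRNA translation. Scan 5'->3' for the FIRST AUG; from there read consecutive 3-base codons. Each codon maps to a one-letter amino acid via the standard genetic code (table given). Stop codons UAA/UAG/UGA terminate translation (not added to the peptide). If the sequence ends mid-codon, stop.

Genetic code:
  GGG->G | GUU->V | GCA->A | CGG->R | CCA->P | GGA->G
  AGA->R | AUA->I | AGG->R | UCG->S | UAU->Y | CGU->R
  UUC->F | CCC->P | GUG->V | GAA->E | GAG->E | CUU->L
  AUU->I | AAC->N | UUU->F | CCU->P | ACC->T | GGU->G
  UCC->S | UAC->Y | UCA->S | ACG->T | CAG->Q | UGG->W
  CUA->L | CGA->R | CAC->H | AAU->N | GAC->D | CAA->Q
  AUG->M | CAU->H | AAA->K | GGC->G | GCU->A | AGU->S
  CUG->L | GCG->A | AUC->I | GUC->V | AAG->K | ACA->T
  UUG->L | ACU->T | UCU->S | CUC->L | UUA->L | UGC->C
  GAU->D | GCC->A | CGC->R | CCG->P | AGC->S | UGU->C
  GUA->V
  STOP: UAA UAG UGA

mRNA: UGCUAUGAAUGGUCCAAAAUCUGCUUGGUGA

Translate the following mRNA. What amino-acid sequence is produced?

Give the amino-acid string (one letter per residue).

start AUG at pos 4
pos 4: AUG -> M; peptide=M
pos 7: AAU -> N; peptide=MN
pos 10: GGU -> G; peptide=MNG
pos 13: CCA -> P; peptide=MNGP
pos 16: AAA -> K; peptide=MNGPK
pos 19: UCU -> S; peptide=MNGPKS
pos 22: GCU -> A; peptide=MNGPKSA
pos 25: UGG -> W; peptide=MNGPKSAW
pos 28: UGA -> STOP

Answer: MNGPKSAW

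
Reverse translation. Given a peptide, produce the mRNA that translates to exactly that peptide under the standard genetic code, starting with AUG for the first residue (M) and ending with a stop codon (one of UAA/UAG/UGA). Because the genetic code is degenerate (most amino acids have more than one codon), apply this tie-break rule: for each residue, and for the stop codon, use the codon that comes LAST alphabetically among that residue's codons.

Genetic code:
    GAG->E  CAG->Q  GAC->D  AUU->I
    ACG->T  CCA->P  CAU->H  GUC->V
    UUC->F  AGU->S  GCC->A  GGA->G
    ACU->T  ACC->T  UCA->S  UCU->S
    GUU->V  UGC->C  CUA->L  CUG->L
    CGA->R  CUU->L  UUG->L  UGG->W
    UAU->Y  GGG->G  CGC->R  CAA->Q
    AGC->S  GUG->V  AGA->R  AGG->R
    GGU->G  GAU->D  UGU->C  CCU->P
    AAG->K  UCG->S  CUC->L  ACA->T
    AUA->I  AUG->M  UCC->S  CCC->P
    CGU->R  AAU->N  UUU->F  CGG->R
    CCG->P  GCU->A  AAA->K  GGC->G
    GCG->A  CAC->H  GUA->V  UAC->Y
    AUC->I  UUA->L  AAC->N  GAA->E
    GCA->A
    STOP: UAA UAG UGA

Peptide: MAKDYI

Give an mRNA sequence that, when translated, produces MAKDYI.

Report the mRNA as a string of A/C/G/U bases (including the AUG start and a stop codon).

residue 1: M -> AUG (start codon)
residue 2: A codons sorted = GCA,GCC,GCG,GCU -> pick last = GCU
residue 3: K codons sorted = AAA,AAG -> pick last = AAG
residue 4: D codons sorted = GAC,GAU -> pick last = GAU
residue 5: Y codons sorted = UAC,UAU -> pick last = UAU
residue 6: I codons sorted = AUA,AUC,AUU -> pick last = AUU
terminator: stop codons sorted = UAA,UAG,UGA -> pick last = UGA

Answer: mRNA: AUGGCUAAGGAUUAUAUUUGA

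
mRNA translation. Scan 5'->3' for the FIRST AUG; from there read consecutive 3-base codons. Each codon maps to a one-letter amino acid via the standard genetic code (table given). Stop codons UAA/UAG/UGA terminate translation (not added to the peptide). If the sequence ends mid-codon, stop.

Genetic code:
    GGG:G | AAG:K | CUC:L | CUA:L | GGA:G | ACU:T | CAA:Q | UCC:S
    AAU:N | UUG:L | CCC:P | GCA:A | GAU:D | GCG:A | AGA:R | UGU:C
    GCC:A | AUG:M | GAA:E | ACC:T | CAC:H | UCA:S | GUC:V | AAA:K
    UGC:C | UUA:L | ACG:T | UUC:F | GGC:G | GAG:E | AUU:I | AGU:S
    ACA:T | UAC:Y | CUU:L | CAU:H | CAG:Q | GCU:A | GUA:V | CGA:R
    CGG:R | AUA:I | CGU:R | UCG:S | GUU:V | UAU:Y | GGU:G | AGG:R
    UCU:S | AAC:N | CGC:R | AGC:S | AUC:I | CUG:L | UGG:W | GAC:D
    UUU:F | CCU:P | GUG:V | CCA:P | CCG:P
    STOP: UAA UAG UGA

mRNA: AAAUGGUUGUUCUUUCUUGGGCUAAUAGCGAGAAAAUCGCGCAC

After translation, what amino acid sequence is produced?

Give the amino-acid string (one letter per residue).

start AUG at pos 2
pos 2: AUG -> M; peptide=M
pos 5: GUU -> V; peptide=MV
pos 8: GUU -> V; peptide=MVV
pos 11: CUU -> L; peptide=MVVL
pos 14: UCU -> S; peptide=MVVLS
pos 17: UGG -> W; peptide=MVVLSW
pos 20: GCU -> A; peptide=MVVLSWA
pos 23: AAU -> N; peptide=MVVLSWAN
pos 26: AGC -> S; peptide=MVVLSWANS
pos 29: GAG -> E; peptide=MVVLSWANSE
pos 32: AAA -> K; peptide=MVVLSWANSEK
pos 35: AUC -> I; peptide=MVVLSWANSEKI
pos 38: GCG -> A; peptide=MVVLSWANSEKIA
pos 41: CAC -> H; peptide=MVVLSWANSEKIAH
pos 44: only 0 nt remain (<3), stop (end of mRNA)

Answer: MVVLSWANSEKIAH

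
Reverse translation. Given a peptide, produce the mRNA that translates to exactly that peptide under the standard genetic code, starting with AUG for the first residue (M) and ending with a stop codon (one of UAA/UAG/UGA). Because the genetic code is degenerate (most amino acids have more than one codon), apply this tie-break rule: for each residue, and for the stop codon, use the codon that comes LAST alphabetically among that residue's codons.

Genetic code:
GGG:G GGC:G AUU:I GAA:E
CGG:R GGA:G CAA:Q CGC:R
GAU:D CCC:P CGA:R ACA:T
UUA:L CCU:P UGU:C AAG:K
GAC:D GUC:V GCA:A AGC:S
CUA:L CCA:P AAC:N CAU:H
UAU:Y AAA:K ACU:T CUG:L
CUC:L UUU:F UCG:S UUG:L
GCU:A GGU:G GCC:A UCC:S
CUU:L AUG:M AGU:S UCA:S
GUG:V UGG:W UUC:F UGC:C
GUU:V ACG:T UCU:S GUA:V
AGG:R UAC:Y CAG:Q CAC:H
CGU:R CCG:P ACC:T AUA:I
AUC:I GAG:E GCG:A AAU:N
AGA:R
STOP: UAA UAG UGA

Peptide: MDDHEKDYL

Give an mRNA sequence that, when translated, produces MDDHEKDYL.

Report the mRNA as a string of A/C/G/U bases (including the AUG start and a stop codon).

Answer: mRNA: AUGGAUGAUCAUGAGAAGGAUUAUUUGUGA

Derivation:
residue 1: M -> AUG (start codon)
residue 2: D codons sorted = GAC,GAU -> pick last = GAU
residue 3: D codons sorted = GAC,GAU -> pick last = GAU
residue 4: H codons sorted = CAC,CAU -> pick last = CAU
residue 5: E codons sorted = GAA,GAG -> pick last = GAG
residue 6: K codons sorted = AAA,AAG -> pick last = AAG
residue 7: D codons sorted = GAC,GAU -> pick last = GAU
residue 8: Y codons sorted = UAC,UAU -> pick last = UAU
residue 9: L codons sorted = CUA,CUC,CUG,CUU,UUA,UUG -> pick last = UUG
terminator: stop codons sorted = UAA,UAG,UGA -> pick last = UGA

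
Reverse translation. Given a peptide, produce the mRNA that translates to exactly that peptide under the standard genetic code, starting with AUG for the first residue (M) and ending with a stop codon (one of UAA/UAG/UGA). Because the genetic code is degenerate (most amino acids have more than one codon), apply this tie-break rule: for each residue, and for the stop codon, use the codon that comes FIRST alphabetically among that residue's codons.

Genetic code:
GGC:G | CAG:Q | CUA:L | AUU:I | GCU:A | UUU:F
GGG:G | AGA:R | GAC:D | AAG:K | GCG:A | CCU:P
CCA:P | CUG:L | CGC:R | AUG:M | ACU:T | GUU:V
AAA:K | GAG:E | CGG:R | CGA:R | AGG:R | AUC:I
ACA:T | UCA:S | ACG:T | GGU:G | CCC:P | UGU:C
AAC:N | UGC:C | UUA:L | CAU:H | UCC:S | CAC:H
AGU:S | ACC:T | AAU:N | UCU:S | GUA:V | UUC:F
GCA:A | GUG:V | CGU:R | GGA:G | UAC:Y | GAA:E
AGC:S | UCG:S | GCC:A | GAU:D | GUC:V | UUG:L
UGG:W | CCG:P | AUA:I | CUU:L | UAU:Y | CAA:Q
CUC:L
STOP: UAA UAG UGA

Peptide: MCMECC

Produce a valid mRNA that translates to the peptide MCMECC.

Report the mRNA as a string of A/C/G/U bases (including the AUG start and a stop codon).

Answer: mRNA: AUGUGCAUGGAAUGCUGCUAA

Derivation:
residue 1: M -> AUG (start codon)
residue 2: C codons sorted = UGC,UGU -> pick first = UGC
residue 3: M -> AUG (only codon)
residue 4: E codons sorted = GAA,GAG -> pick first = GAA
residue 5: C codons sorted = UGC,UGU -> pick first = UGC
residue 6: C codons sorted = UGC,UGU -> pick first = UGC
terminator: stop codons sorted = UAA,UAG,UGA -> pick first = UAA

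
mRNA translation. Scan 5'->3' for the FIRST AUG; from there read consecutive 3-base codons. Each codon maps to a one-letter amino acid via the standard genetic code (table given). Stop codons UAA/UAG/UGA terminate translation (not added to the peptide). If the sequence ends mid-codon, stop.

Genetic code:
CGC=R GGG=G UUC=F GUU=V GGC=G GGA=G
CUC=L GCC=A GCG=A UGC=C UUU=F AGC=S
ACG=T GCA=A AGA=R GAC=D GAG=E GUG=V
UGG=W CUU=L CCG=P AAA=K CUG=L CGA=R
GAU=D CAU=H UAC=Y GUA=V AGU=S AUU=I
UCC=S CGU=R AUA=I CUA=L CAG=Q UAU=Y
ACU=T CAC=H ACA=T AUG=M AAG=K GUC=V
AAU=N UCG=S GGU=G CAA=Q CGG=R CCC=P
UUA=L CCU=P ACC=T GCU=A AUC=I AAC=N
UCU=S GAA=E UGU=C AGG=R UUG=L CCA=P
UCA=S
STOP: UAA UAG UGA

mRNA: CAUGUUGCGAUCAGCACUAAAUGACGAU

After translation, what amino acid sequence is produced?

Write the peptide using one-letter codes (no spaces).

Answer: MLRSALNDD

Derivation:
start AUG at pos 1
pos 1: AUG -> M; peptide=M
pos 4: UUG -> L; peptide=ML
pos 7: CGA -> R; peptide=MLR
pos 10: UCA -> S; peptide=MLRS
pos 13: GCA -> A; peptide=MLRSA
pos 16: CUA -> L; peptide=MLRSAL
pos 19: AAU -> N; peptide=MLRSALN
pos 22: GAC -> D; peptide=MLRSALND
pos 25: GAU -> D; peptide=MLRSALNDD
pos 28: only 0 nt remain (<3), stop (end of mRNA)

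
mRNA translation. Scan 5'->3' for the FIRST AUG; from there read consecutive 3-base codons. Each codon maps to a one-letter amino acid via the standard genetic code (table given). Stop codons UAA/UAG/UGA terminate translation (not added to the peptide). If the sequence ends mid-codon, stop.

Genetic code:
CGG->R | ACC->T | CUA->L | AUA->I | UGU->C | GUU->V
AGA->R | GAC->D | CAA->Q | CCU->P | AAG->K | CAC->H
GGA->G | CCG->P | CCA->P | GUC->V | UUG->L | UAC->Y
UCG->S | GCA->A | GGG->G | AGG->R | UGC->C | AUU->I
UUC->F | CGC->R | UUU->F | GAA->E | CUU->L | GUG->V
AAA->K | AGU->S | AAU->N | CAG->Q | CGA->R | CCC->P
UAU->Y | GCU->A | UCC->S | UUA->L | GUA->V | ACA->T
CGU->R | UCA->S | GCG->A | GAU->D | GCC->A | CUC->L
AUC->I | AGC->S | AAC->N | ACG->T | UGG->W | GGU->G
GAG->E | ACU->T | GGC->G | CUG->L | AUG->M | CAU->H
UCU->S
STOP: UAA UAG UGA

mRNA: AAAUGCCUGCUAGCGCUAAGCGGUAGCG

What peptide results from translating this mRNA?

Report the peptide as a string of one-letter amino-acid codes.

start AUG at pos 2
pos 2: AUG -> M; peptide=M
pos 5: CCU -> P; peptide=MP
pos 8: GCU -> A; peptide=MPA
pos 11: AGC -> S; peptide=MPAS
pos 14: GCU -> A; peptide=MPASA
pos 17: AAG -> K; peptide=MPASAK
pos 20: CGG -> R; peptide=MPASAKR
pos 23: UAG -> STOP

Answer: MPASAKR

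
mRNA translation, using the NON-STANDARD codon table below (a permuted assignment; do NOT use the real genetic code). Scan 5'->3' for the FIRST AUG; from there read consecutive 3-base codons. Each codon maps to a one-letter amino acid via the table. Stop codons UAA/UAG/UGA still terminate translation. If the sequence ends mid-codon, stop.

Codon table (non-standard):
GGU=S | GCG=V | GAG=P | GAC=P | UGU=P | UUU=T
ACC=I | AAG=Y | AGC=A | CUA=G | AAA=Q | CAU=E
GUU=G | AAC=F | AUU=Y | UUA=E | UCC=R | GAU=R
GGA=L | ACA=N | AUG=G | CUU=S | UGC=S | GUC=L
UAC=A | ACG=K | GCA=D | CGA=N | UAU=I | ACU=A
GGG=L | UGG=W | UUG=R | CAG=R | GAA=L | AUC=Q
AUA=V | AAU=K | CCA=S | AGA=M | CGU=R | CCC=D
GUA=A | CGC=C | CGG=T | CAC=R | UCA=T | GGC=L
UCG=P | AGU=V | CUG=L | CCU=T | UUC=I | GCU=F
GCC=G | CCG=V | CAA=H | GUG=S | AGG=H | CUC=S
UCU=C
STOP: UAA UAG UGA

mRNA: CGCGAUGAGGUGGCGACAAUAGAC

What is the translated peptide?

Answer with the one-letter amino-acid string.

start AUG at pos 4
pos 4: AUG -> G; peptide=G
pos 7: AGG -> H; peptide=GH
pos 10: UGG -> W; peptide=GHW
pos 13: CGA -> N; peptide=GHWN
pos 16: CAA -> H; peptide=GHWNH
pos 19: UAG -> STOP

Answer: GHWNH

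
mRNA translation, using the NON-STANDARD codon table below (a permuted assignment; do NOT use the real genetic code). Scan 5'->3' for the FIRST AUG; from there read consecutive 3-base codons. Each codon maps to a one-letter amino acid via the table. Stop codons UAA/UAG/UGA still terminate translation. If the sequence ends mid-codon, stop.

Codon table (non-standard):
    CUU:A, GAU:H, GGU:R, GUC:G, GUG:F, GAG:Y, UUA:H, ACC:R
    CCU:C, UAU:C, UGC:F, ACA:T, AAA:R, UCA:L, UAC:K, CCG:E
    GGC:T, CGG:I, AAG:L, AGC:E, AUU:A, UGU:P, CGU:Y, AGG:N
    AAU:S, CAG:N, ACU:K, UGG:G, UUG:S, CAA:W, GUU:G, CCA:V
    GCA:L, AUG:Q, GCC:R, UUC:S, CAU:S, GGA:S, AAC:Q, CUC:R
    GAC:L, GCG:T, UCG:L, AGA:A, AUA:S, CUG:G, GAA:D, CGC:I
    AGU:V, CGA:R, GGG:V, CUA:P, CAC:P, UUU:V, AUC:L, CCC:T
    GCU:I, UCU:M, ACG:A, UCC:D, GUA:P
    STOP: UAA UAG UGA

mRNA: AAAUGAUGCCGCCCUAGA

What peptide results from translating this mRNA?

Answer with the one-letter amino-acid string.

Answer: QQET

Derivation:
start AUG at pos 2
pos 2: AUG -> Q; peptide=Q
pos 5: AUG -> Q; peptide=QQ
pos 8: CCG -> E; peptide=QQE
pos 11: CCC -> T; peptide=QQET
pos 14: UAG -> STOP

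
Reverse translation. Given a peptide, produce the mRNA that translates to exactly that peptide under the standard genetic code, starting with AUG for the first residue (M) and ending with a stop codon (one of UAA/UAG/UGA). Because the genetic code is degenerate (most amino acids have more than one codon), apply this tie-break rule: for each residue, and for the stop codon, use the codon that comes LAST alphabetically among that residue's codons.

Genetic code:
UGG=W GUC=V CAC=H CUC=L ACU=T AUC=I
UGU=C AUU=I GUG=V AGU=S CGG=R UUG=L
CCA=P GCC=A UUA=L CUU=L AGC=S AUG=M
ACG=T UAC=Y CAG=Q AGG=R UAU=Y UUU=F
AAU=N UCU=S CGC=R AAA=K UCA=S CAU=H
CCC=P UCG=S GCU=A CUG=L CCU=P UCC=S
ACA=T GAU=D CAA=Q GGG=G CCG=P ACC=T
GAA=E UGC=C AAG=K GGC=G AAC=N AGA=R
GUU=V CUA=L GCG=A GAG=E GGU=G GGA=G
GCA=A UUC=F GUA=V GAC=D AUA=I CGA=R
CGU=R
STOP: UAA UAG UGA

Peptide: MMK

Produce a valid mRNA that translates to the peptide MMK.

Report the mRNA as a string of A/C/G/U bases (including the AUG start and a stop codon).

residue 1: M -> AUG (start codon)
residue 2: M -> AUG (only codon)
residue 3: K codons sorted = AAA,AAG -> pick last = AAG
terminator: stop codons sorted = UAA,UAG,UGA -> pick last = UGA

Answer: mRNA: AUGAUGAAGUGA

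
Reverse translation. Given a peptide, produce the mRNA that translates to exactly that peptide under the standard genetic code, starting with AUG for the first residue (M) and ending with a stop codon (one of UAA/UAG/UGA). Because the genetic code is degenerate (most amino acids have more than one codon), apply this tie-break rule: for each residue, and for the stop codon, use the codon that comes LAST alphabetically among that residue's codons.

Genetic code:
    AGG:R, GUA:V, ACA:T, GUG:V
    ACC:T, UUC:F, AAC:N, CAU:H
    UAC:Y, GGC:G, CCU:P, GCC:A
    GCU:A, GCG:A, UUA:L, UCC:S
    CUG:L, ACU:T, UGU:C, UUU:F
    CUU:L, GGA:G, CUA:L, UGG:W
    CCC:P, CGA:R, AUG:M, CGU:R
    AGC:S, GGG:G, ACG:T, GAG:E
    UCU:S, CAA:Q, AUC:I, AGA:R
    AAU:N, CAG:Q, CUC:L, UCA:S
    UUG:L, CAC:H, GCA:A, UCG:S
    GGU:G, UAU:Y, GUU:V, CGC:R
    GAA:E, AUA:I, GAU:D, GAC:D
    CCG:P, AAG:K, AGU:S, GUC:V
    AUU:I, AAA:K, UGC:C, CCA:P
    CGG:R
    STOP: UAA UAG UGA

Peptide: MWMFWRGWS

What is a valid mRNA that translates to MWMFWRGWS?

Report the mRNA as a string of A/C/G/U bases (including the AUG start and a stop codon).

residue 1: M -> AUG (start codon)
residue 2: W -> UGG (only codon)
residue 3: M -> AUG (only codon)
residue 4: F codons sorted = UUC,UUU -> pick last = UUU
residue 5: W -> UGG (only codon)
residue 6: R codons sorted = AGA,AGG,CGA,CGC,CGG,CGU -> pick last = CGU
residue 7: G codons sorted = GGA,GGC,GGG,GGU -> pick last = GGU
residue 8: W -> UGG (only codon)
residue 9: S codons sorted = AGC,AGU,UCA,UCC,UCG,UCU -> pick last = UCU
terminator: stop codons sorted = UAA,UAG,UGA -> pick last = UGA

Answer: mRNA: AUGUGGAUGUUUUGGCGUGGUUGGUCUUGA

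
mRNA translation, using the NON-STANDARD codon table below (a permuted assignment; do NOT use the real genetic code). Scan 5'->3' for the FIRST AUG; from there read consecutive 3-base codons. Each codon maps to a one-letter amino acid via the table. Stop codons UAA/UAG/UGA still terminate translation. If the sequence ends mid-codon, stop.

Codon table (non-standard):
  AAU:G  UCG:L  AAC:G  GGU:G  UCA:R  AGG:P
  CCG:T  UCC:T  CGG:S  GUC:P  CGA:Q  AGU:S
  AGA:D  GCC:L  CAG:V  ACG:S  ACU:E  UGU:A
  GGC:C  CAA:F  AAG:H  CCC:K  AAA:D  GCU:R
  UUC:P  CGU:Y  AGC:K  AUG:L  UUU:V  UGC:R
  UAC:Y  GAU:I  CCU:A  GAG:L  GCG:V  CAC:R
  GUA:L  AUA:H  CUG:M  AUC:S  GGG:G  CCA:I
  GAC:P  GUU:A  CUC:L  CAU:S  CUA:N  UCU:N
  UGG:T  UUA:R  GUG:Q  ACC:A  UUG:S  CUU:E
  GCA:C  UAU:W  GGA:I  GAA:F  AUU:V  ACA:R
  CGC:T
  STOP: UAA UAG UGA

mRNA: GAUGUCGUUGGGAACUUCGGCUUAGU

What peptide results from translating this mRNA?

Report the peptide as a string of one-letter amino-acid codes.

start AUG at pos 1
pos 1: AUG -> L; peptide=L
pos 4: UCG -> L; peptide=LL
pos 7: UUG -> S; peptide=LLS
pos 10: GGA -> I; peptide=LLSI
pos 13: ACU -> E; peptide=LLSIE
pos 16: UCG -> L; peptide=LLSIEL
pos 19: GCU -> R; peptide=LLSIELR
pos 22: UAG -> STOP

Answer: LLSIELR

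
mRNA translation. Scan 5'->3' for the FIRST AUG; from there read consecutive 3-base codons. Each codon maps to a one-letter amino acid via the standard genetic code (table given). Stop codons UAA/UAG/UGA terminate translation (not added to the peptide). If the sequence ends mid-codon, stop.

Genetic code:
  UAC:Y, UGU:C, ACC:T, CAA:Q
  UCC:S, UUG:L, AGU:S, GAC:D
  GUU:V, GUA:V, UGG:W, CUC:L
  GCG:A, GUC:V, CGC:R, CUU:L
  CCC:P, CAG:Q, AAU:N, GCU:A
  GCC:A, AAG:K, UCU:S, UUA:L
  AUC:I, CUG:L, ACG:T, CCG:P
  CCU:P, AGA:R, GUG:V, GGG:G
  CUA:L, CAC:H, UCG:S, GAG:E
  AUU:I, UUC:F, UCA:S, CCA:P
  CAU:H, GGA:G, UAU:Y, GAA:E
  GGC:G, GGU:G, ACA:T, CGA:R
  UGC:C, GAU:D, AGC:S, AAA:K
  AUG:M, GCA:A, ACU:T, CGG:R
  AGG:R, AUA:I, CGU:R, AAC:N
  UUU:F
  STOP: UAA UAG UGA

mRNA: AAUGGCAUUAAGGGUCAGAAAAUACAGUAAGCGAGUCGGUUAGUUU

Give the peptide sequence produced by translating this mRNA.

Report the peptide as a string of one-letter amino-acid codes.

start AUG at pos 1
pos 1: AUG -> M; peptide=M
pos 4: GCA -> A; peptide=MA
pos 7: UUA -> L; peptide=MAL
pos 10: AGG -> R; peptide=MALR
pos 13: GUC -> V; peptide=MALRV
pos 16: AGA -> R; peptide=MALRVR
pos 19: AAA -> K; peptide=MALRVRK
pos 22: UAC -> Y; peptide=MALRVRKY
pos 25: AGU -> S; peptide=MALRVRKYS
pos 28: AAG -> K; peptide=MALRVRKYSK
pos 31: CGA -> R; peptide=MALRVRKYSKR
pos 34: GUC -> V; peptide=MALRVRKYSKRV
pos 37: GGU -> G; peptide=MALRVRKYSKRVG
pos 40: UAG -> STOP

Answer: MALRVRKYSKRVG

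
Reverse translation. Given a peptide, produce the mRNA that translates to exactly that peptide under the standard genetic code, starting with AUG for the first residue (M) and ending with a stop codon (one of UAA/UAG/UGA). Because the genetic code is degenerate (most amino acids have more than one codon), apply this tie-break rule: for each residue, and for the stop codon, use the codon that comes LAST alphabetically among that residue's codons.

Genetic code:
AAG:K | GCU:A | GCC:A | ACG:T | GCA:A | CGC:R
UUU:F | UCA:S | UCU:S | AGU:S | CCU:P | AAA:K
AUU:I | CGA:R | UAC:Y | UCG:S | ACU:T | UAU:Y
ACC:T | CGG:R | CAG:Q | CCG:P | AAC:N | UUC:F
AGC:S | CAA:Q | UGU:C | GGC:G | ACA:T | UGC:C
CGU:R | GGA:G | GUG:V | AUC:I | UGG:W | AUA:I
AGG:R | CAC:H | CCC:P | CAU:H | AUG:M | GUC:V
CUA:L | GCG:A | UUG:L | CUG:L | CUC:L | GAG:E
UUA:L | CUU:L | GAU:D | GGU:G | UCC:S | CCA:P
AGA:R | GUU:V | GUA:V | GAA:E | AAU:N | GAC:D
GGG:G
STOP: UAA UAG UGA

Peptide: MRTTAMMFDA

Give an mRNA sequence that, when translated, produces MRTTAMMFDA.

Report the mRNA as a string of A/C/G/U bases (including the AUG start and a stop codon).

Answer: mRNA: AUGCGUACUACUGCUAUGAUGUUUGAUGCUUGA

Derivation:
residue 1: M -> AUG (start codon)
residue 2: R codons sorted = AGA,AGG,CGA,CGC,CGG,CGU -> pick last = CGU
residue 3: T codons sorted = ACA,ACC,ACG,ACU -> pick last = ACU
residue 4: T codons sorted = ACA,ACC,ACG,ACU -> pick last = ACU
residue 5: A codons sorted = GCA,GCC,GCG,GCU -> pick last = GCU
residue 6: M -> AUG (only codon)
residue 7: M -> AUG (only codon)
residue 8: F codons sorted = UUC,UUU -> pick last = UUU
residue 9: D codons sorted = GAC,GAU -> pick last = GAU
residue 10: A codons sorted = GCA,GCC,GCG,GCU -> pick last = GCU
terminator: stop codons sorted = UAA,UAG,UGA -> pick last = UGA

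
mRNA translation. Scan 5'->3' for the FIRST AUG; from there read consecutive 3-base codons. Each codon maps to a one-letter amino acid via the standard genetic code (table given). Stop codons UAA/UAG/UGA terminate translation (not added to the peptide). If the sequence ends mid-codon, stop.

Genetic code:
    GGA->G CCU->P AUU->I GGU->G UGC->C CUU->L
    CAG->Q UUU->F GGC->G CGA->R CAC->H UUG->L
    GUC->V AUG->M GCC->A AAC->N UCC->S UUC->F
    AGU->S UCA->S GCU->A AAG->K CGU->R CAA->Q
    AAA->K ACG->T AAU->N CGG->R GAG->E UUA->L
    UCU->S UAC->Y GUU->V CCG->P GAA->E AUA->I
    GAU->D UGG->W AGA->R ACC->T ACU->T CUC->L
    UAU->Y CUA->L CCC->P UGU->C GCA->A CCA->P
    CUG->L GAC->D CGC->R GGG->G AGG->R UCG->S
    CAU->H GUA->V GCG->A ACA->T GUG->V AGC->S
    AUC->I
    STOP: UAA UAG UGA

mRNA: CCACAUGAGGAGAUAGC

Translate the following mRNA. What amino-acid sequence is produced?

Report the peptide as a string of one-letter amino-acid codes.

start AUG at pos 4
pos 4: AUG -> M; peptide=M
pos 7: AGG -> R; peptide=MR
pos 10: AGA -> R; peptide=MRR
pos 13: UAG -> STOP

Answer: MRR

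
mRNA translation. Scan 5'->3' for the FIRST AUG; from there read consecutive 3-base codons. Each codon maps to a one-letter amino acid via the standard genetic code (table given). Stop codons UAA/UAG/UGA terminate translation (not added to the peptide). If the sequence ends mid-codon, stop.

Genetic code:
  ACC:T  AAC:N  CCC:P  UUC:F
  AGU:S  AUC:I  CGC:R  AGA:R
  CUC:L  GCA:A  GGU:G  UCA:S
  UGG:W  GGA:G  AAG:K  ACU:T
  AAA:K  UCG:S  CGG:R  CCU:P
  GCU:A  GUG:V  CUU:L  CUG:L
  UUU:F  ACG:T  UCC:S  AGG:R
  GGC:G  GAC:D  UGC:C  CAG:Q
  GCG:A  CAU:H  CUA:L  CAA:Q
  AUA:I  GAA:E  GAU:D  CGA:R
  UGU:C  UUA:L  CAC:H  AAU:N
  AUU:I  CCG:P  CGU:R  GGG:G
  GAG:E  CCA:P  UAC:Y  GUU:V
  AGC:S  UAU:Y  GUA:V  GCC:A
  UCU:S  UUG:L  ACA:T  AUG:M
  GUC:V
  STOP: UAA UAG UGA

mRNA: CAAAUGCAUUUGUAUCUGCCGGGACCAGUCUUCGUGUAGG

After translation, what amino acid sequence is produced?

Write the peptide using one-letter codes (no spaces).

start AUG at pos 3
pos 3: AUG -> M; peptide=M
pos 6: CAU -> H; peptide=MH
pos 9: UUG -> L; peptide=MHL
pos 12: UAU -> Y; peptide=MHLY
pos 15: CUG -> L; peptide=MHLYL
pos 18: CCG -> P; peptide=MHLYLP
pos 21: GGA -> G; peptide=MHLYLPG
pos 24: CCA -> P; peptide=MHLYLPGP
pos 27: GUC -> V; peptide=MHLYLPGPV
pos 30: UUC -> F; peptide=MHLYLPGPVF
pos 33: GUG -> V; peptide=MHLYLPGPVFV
pos 36: UAG -> STOP

Answer: MHLYLPGPVFV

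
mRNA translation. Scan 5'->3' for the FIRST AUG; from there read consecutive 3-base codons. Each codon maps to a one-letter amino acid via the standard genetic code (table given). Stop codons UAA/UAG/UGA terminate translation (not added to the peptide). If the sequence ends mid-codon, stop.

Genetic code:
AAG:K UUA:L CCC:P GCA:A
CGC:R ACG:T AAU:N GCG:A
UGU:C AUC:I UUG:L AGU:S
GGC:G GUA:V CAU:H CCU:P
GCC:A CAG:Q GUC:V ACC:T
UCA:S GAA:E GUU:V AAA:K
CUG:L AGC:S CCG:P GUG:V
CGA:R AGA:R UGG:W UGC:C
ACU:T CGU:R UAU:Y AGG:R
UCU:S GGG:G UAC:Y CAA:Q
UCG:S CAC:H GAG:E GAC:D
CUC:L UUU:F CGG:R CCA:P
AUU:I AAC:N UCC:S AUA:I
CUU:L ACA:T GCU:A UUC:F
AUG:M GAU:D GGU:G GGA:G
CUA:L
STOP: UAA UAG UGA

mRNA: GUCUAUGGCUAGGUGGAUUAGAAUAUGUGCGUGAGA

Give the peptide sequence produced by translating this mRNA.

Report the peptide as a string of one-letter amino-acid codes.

start AUG at pos 4
pos 4: AUG -> M; peptide=M
pos 7: GCU -> A; peptide=MA
pos 10: AGG -> R; peptide=MAR
pos 13: UGG -> W; peptide=MARW
pos 16: AUU -> I; peptide=MARWI
pos 19: AGA -> R; peptide=MARWIR
pos 22: AUA -> I; peptide=MARWIRI
pos 25: UGU -> C; peptide=MARWIRIC
pos 28: GCG -> A; peptide=MARWIRICA
pos 31: UGA -> STOP

Answer: MARWIRICA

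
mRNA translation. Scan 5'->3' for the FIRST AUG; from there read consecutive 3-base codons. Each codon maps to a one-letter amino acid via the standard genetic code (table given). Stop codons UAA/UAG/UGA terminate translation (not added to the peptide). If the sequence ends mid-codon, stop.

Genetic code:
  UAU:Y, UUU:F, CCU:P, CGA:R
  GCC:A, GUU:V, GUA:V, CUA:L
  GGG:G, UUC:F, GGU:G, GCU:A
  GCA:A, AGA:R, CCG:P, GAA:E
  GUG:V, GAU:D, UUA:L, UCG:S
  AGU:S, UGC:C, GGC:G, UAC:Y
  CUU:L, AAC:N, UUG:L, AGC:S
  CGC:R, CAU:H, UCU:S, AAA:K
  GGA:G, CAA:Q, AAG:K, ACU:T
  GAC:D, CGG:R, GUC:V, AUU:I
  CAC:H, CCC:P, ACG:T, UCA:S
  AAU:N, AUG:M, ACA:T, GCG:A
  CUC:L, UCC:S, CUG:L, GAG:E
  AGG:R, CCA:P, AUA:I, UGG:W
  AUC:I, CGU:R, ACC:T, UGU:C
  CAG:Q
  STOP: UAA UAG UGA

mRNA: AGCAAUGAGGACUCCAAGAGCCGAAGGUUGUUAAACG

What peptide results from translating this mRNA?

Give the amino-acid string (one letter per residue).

start AUG at pos 4
pos 4: AUG -> M; peptide=M
pos 7: AGG -> R; peptide=MR
pos 10: ACU -> T; peptide=MRT
pos 13: CCA -> P; peptide=MRTP
pos 16: AGA -> R; peptide=MRTPR
pos 19: GCC -> A; peptide=MRTPRA
pos 22: GAA -> E; peptide=MRTPRAE
pos 25: GGU -> G; peptide=MRTPRAEG
pos 28: UGU -> C; peptide=MRTPRAEGC
pos 31: UAA -> STOP

Answer: MRTPRAEGC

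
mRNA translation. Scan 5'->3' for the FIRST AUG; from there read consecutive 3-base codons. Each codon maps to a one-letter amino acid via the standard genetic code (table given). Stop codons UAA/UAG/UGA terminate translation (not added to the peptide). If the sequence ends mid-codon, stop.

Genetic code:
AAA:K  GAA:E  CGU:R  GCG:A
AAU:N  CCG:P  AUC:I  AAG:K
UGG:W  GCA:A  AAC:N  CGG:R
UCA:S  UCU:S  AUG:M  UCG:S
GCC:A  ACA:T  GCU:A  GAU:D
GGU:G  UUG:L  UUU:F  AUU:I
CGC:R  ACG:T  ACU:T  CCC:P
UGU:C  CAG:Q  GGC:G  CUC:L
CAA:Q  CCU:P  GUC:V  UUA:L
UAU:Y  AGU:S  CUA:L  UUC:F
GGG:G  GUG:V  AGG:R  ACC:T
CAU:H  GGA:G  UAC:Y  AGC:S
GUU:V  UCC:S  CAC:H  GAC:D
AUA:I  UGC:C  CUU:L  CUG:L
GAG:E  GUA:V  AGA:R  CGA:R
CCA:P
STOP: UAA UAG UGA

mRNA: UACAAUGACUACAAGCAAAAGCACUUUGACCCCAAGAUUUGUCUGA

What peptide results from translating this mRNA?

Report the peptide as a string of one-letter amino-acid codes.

start AUG at pos 4
pos 4: AUG -> M; peptide=M
pos 7: ACU -> T; peptide=MT
pos 10: ACA -> T; peptide=MTT
pos 13: AGC -> S; peptide=MTTS
pos 16: AAA -> K; peptide=MTTSK
pos 19: AGC -> S; peptide=MTTSKS
pos 22: ACU -> T; peptide=MTTSKST
pos 25: UUG -> L; peptide=MTTSKSTL
pos 28: ACC -> T; peptide=MTTSKSTLT
pos 31: CCA -> P; peptide=MTTSKSTLTP
pos 34: AGA -> R; peptide=MTTSKSTLTPR
pos 37: UUU -> F; peptide=MTTSKSTLTPRF
pos 40: GUC -> V; peptide=MTTSKSTLTPRFV
pos 43: UGA -> STOP

Answer: MTTSKSTLTPRFV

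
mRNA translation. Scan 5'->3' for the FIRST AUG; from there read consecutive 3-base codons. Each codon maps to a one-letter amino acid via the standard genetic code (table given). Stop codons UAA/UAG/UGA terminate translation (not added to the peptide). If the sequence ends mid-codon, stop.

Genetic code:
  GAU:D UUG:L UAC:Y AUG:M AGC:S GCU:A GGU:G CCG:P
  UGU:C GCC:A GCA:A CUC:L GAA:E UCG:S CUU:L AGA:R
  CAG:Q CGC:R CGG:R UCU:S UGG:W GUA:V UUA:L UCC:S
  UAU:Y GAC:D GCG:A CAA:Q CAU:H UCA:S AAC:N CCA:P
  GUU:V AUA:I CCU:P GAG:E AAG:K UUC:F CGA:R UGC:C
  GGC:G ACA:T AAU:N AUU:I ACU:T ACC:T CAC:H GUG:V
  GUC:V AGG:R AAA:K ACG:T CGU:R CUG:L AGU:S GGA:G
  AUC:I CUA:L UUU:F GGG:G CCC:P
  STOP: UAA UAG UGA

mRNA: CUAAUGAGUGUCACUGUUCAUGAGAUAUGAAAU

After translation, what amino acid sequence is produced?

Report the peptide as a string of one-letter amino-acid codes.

start AUG at pos 3
pos 3: AUG -> M; peptide=M
pos 6: AGU -> S; peptide=MS
pos 9: GUC -> V; peptide=MSV
pos 12: ACU -> T; peptide=MSVT
pos 15: GUU -> V; peptide=MSVTV
pos 18: CAU -> H; peptide=MSVTVH
pos 21: GAG -> E; peptide=MSVTVHE
pos 24: AUA -> I; peptide=MSVTVHEI
pos 27: UGA -> STOP

Answer: MSVTVHEI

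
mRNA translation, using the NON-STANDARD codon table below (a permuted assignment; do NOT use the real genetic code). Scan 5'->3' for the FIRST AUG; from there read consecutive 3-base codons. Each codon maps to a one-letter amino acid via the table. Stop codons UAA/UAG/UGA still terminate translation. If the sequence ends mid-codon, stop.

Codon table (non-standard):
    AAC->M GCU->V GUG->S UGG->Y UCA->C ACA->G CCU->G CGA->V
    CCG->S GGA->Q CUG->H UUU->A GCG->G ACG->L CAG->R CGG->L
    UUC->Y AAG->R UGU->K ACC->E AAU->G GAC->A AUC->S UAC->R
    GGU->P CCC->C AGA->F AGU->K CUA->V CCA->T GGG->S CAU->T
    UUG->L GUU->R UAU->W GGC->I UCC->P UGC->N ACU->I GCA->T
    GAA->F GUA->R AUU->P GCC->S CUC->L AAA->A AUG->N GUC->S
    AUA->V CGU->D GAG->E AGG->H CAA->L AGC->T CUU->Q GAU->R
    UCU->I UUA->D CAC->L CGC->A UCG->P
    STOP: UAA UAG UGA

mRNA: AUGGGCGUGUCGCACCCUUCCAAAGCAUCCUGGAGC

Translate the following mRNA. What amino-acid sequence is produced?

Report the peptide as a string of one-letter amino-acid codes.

start AUG at pos 0
pos 0: AUG -> N; peptide=N
pos 3: GGC -> I; peptide=NI
pos 6: GUG -> S; peptide=NIS
pos 9: UCG -> P; peptide=NISP
pos 12: CAC -> L; peptide=NISPL
pos 15: CCU -> G; peptide=NISPLG
pos 18: UCC -> P; peptide=NISPLGP
pos 21: AAA -> A; peptide=NISPLGPA
pos 24: GCA -> T; peptide=NISPLGPAT
pos 27: UCC -> P; peptide=NISPLGPATP
pos 30: UGG -> Y; peptide=NISPLGPATPY
pos 33: AGC -> T; peptide=NISPLGPATPYT
pos 36: only 0 nt remain (<3), stop (end of mRNA)

Answer: NISPLGPATPYT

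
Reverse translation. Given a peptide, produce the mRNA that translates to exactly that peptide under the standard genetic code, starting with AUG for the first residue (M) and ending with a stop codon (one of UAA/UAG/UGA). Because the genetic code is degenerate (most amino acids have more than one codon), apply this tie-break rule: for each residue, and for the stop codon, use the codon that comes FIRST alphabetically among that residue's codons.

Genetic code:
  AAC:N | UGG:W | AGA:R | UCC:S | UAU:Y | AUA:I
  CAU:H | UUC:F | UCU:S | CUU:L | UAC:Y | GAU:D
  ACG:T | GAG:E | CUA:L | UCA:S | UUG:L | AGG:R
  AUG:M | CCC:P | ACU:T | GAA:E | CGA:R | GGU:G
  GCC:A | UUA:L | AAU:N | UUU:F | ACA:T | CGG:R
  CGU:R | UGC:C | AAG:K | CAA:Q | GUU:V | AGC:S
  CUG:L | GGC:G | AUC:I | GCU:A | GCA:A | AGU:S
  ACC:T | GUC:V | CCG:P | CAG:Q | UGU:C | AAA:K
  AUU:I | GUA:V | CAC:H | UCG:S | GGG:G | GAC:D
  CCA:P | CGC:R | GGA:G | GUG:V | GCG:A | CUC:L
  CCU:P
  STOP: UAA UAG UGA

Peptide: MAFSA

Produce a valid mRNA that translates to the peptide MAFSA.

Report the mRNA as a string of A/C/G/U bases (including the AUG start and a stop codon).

Answer: mRNA: AUGGCAUUCAGCGCAUAA

Derivation:
residue 1: M -> AUG (start codon)
residue 2: A codons sorted = GCA,GCC,GCG,GCU -> pick first = GCA
residue 3: F codons sorted = UUC,UUU -> pick first = UUC
residue 4: S codons sorted = AGC,AGU,UCA,UCC,UCG,UCU -> pick first = AGC
residue 5: A codons sorted = GCA,GCC,GCG,GCU -> pick first = GCA
terminator: stop codons sorted = UAA,UAG,UGA -> pick first = UAA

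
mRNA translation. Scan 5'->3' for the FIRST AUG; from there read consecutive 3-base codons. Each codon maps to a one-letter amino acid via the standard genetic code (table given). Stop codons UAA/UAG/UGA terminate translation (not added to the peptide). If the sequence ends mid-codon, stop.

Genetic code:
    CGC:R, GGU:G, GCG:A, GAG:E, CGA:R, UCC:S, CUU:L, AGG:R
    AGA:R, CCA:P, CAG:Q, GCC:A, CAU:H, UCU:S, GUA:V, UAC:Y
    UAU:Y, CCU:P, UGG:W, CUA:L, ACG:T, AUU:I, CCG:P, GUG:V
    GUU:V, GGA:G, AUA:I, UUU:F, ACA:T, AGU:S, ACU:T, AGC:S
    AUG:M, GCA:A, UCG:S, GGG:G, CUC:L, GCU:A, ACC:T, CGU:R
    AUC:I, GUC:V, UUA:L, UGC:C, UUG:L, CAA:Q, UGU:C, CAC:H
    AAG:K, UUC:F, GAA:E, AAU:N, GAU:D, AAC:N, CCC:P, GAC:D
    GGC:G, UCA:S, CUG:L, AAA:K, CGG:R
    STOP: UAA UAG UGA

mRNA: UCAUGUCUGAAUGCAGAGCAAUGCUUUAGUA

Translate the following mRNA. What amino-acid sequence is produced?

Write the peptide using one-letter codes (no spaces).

start AUG at pos 2
pos 2: AUG -> M; peptide=M
pos 5: UCU -> S; peptide=MS
pos 8: GAA -> E; peptide=MSE
pos 11: UGC -> C; peptide=MSEC
pos 14: AGA -> R; peptide=MSECR
pos 17: GCA -> A; peptide=MSECRA
pos 20: AUG -> M; peptide=MSECRAM
pos 23: CUU -> L; peptide=MSECRAML
pos 26: UAG -> STOP

Answer: MSECRAML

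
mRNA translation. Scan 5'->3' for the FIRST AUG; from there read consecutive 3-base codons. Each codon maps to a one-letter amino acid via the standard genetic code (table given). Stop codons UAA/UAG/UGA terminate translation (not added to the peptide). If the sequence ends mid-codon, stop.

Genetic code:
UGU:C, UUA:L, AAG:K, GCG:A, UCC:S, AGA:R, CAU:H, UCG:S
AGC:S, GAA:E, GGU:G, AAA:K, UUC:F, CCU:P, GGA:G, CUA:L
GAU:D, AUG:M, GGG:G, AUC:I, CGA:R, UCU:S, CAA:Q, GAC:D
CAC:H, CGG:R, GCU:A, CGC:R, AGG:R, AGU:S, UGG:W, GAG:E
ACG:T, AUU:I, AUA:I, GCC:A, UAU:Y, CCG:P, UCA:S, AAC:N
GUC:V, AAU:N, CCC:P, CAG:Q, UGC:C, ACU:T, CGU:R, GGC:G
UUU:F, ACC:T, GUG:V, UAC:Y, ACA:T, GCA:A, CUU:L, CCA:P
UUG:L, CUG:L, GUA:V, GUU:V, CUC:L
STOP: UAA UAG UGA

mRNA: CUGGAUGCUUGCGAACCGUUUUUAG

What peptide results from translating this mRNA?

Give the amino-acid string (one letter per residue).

start AUG at pos 4
pos 4: AUG -> M; peptide=M
pos 7: CUU -> L; peptide=ML
pos 10: GCG -> A; peptide=MLA
pos 13: AAC -> N; peptide=MLAN
pos 16: CGU -> R; peptide=MLANR
pos 19: UUU -> F; peptide=MLANRF
pos 22: UAG -> STOP

Answer: MLANRF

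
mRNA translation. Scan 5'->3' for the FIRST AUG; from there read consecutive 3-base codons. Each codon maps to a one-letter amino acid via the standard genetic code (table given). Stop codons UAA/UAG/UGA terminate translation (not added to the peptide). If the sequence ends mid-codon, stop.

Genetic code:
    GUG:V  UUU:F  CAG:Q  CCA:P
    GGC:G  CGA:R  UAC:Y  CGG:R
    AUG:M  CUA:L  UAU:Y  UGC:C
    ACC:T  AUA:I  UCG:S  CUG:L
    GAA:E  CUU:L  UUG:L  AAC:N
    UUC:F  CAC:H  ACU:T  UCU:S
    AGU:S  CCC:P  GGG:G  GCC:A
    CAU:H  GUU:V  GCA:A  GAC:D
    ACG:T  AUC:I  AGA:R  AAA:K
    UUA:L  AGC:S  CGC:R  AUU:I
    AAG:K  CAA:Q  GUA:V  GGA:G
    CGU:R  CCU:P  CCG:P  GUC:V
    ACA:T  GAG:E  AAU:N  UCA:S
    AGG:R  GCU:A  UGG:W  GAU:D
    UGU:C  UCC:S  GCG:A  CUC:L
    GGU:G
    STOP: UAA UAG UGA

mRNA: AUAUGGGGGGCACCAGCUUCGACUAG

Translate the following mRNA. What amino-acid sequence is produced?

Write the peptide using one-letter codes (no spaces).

start AUG at pos 2
pos 2: AUG -> M; peptide=M
pos 5: GGG -> G; peptide=MG
pos 8: GGC -> G; peptide=MGG
pos 11: ACC -> T; peptide=MGGT
pos 14: AGC -> S; peptide=MGGTS
pos 17: UUC -> F; peptide=MGGTSF
pos 20: GAC -> D; peptide=MGGTSFD
pos 23: UAG -> STOP

Answer: MGGTSFD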